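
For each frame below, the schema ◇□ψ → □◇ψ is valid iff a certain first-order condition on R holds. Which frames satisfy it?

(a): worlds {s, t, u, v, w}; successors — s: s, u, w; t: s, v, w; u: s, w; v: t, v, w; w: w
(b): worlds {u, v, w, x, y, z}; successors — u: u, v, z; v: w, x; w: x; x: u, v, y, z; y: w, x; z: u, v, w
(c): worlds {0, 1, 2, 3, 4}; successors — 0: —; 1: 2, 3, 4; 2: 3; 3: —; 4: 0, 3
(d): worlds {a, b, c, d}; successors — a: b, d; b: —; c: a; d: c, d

The schema corresponds to convergence: ∀x ∀y ∀z (Rxy ∧ Rxz → ∃w (Ryw ∧ Rzw)).
(a): satisfies the condition.
(b): fails — Ruv and Ruu but v and u have no common successor.
(c): fails — R12 and R13 but 2 and 3 have no common successor.
(d): fails — Rab and Rab but b and b have no common successor.

(a)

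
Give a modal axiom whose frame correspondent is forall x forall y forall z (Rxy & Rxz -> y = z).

A defining formula is ◇r → □r (the CD axiom).
Suppose ◇r→□r is valid. Take Rxy, Rxz and set V(r)={y}. Then ◇r at x, so □r at x, so r at z, i.e. z=y.

◇r → □r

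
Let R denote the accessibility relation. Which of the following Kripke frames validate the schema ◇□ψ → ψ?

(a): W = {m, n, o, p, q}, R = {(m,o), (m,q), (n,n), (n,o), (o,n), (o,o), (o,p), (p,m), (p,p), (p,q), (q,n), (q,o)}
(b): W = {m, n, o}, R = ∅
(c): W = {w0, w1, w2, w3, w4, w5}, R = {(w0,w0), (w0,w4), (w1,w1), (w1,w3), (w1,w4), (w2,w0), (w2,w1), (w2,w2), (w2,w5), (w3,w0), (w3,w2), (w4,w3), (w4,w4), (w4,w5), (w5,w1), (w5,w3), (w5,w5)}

(b)

This is the axiom for a generalized confluence (Geach) condition; its first-order frame correspondent is ∀x ∀y (xRy → ∃w (yRw ∧ x = w)).
(a): fails — mRo but no w with oRw and m=w.
(b): condition met.
(c): fails — w0Rw4 but no w with w4Rw and w0=w.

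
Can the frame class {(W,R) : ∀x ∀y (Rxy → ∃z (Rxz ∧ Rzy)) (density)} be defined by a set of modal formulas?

Definable; □□q → □q defines it

This is a Sahlqvist condition; the C4 axiom □□q → □q defines it.
Suppose □□q→□q is valid. Take Rxy and set V(q)={w : xR²w}. Then □□q at x, so □q at x, so q at y, i.e. ∃z(Rxz∧Rzy).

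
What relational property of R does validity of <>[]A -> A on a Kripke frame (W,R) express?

Symmetry

This is a form of the B axiom.
It corresponds to symmetry: forall x forall y (Rxy -> Ryx).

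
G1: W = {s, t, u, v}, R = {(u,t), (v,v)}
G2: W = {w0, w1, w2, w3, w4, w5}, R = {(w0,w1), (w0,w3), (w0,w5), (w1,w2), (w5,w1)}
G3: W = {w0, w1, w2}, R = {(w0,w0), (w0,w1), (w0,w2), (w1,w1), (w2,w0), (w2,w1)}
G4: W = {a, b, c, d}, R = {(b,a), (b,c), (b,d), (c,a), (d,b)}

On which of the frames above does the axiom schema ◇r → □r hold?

G1

Frame correspondent (Sahlqvist): ∀x ∀y ∀z (Rxy ∧ Rxz → y = z) — i.e. partial functionality.
G1: holds.
G2: fails — w0 sees both w1 and w3.
G3: fails — w0 sees both w0 and w1.
G4: fails — b sees both a and c.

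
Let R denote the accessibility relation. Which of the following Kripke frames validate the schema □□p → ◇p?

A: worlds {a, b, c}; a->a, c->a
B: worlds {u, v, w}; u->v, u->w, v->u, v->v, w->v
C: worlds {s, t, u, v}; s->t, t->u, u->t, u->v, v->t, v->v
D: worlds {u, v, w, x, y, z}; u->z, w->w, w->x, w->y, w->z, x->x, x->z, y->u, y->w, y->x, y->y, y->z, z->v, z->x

B

Frame correspondent (Sahlqvist): ∀x ∃w (xR²w ∧ xRw) — i.e. a generalized confluence (Geach) condition.
A: fails — at b but no w with bR²w and bRw.
B: satisfies the condition.
C: fails — at s but no w with sR²w and sRw.
D: fails — at u but no t with uR²t and uRt.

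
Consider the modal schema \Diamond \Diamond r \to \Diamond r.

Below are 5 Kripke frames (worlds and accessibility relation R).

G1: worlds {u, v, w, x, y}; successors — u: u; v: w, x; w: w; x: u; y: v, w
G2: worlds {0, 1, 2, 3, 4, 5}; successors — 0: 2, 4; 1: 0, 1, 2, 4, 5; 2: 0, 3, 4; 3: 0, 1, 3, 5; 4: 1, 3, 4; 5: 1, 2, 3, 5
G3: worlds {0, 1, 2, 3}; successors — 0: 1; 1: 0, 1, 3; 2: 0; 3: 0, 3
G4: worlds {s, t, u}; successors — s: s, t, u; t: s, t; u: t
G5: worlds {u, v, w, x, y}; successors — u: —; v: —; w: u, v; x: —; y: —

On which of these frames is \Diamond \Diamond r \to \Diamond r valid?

G5

The schema corresponds to a generalized confluence (Geach) condition: \forall x \forall y (x R^2 y \to \exists w (y = w \wedge xRw)).
G1: fails — vR²u but no t with u=t and vRt.
G2: fails — 0R²0 but no w with 0=w and 0Rw.
G3: fails — 0R²0 but no w with 0=w and 0Rw.
G4: fails — tR²u but no w with u=w and tRw.
G5: satisfies the condition.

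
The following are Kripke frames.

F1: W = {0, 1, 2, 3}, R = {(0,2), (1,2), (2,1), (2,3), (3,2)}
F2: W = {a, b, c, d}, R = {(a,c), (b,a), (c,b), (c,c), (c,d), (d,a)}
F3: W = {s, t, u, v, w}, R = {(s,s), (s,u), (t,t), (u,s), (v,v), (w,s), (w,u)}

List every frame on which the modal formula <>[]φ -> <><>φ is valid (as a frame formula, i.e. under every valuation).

F1, F2, F3

This is the axiom for a generalized confluence (Geach) condition; its first-order frame correspondent is forall x forall y (xRy -> exists w (yRw & x R^2 w)).
F1: satisfies the condition.
F2: satisfies the condition.
F3: satisfies the condition.
Valid on: F1, F2, F3.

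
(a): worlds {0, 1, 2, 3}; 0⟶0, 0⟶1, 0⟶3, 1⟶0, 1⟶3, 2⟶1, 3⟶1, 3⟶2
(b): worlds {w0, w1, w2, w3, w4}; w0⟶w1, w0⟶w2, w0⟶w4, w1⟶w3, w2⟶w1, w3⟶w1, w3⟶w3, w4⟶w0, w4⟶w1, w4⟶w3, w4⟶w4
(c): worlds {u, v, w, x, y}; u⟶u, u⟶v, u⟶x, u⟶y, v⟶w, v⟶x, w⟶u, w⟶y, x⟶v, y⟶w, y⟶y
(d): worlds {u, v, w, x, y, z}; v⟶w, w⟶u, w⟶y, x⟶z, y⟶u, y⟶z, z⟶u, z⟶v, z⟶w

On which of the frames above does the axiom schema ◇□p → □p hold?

none

This is the axiom for the Euclidean property; its first-order frame correspondent is ∀x ∀y ∀z (Rxy ∧ Rxz → Ryz).
(a): fails — R01 and R01 but not R11.
(b): fails — Rw0w4 and Rw0w2 but not Rw4w2.
(c): fails — Ruv and Ruv but not Rvv.
(d): fails — Rvw and Rvw but not Rww.
Valid on no frame.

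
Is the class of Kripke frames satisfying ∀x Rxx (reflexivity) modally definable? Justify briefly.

Yes, by □r → r

The condition is reflexivity. A defining modal formula is □r → r.
Suppose □r→r is valid. At any x set V(r)={w : Rxw}. Then □r holds at x, so r holds at x, i.e. Rxx.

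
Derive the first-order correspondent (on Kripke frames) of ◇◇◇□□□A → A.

∀x ∀y (xR³y → ∃w (yR³w ∧ x = w))

This is a Sahlqvist (Geach-type) schema ◇^3□^3A → □^0◇^0A.
Minimal-valuation argument: fix x; take any y with xR^3y and any z with xR^0z. Set V(A) to the set of worlds R-reachable from y in exactly 3 steps. Then □^3A holds at y, so the antecedent holds at x; validity forces ◇^0A at z, giving a w with zR^0w and yR^3w.
First-order correspondent: ∀x ∀y (xR³y → ∃w (yR³w ∧ x = w)).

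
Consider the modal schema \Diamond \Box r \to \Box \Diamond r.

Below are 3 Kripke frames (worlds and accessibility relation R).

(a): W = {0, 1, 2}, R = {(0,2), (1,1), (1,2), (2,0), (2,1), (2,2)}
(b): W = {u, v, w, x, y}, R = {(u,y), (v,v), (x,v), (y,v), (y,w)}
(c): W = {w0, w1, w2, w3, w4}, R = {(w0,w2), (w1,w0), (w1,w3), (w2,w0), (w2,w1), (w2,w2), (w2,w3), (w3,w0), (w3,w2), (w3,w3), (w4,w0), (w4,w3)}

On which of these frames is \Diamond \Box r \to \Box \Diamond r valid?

Frame correspondent (Sahlqvist): \forall x \forall y \forall z (Rxy \wedge Rxz \to \exists w (Ryw \wedge Rzw)) — i.e. convergence.
(a): condition met.
(b): fails — Ryv and Ryw but v and w have no common successor.
(c): fails — Rw2w1 and Rw2w0 but w1 and w0 have no common successor.
Valid on: (a).

(a)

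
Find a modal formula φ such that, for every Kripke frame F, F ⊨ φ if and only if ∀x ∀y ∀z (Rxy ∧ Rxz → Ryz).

This is the Euclidean property; the standard corresponding axiom is 5: ◇p → □◇p.
Suppose ◇p→□◇p is valid. Take Rxy, Rxz and set V(p)={y}. Then ◇p at x, so □◇p at x, so ◇p at z, so some w with Rzw has p; w=y, i.e. Rzy. By symmetry of the argument, Ryz.

◇p → □◇p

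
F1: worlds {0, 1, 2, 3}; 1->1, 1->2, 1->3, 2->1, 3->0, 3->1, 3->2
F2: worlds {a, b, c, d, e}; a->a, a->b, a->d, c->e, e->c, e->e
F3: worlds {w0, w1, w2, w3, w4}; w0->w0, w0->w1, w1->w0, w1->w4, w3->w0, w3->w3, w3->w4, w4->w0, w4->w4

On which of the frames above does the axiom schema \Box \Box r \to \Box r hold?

F2, F3

This is the axiom for density; its first-order frame correspondent is \forall x \forall y (Rxy \to \exists z (Rxz \wedge Rzy)).
F1: fails — R30 but no z with R3z and Rz0.
F2: satisfies the condition.
F3: satisfies the condition.
Valid on: F2, F3.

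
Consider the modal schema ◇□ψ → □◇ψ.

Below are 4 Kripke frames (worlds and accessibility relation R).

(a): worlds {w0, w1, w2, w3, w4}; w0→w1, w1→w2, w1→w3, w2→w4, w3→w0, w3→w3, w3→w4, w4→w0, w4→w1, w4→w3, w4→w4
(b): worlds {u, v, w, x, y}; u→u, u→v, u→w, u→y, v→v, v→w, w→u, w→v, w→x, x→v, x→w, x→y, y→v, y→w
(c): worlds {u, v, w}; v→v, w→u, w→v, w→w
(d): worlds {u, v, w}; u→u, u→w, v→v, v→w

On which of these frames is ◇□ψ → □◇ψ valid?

The schema corresponds to convergence: ∀x ∀y ∀z (Rxy ∧ Rxz → ∃w (Ryw ∧ Rzw)).
(a): fails — Rw3w0 and Rw3w3 but w0 and w3 have no common successor.
(b): condition met.
(c): fails — Rww and Rwu but w and u have no common successor.
(d): fails — Ruw and Ruw but w and w have no common successor.

(b)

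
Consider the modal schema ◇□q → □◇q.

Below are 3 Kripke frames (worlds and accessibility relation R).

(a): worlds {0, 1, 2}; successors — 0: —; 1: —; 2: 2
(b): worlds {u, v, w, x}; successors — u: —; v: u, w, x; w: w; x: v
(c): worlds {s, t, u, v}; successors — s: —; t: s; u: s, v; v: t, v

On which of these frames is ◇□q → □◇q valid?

This is the axiom for convergence; its first-order frame correspondent is ∀x ∀y ∀z (Rxy ∧ Rxz → ∃w (Ryw ∧ Rzw)).
(a): satisfies the condition.
(b): fails — Rvw and Rvu but w and u have no common successor.
(c): fails — Rts and Rts but s and s have no common successor.

(a)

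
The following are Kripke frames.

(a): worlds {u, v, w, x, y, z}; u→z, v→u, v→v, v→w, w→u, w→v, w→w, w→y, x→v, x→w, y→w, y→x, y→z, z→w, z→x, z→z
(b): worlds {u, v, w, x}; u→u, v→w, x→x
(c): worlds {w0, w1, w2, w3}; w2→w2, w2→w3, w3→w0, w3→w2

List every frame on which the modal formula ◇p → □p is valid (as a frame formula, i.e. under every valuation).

This is the axiom for partial functionality; its first-order frame correspondent is ∀x ∀y ∀z (Rxy ∧ Rxz → y = z).
(a): fails — v sees both u and v.
(b): satisfies the condition.
(c): fails — w2 sees both w2 and w3.
Valid on: (b).

(b)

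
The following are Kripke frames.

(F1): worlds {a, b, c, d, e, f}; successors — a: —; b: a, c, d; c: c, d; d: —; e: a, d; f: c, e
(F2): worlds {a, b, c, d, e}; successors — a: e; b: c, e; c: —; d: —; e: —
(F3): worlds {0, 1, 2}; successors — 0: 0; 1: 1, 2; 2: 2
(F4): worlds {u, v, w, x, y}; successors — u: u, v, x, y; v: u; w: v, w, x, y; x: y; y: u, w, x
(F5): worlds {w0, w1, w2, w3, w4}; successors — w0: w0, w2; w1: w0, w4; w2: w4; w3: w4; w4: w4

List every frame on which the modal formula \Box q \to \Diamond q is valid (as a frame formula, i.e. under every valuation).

(F3), (F4), (F5)

The schema corresponds to seriality: \forall x \exists y Rxy.
(F1): fails — world a has no successor.
(F2): fails — world c has no successor.
(F3): satisfies the condition.
(F4): satisfies the condition.
(F5): satisfies the condition.
Valid on: (F3), (F4), (F5).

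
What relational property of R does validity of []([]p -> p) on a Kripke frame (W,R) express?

shift-reflexivity

This is the T□ axiom.
Its frame correspondent is shift-reflexivity — forall x forall y (Rxy -> Ryy).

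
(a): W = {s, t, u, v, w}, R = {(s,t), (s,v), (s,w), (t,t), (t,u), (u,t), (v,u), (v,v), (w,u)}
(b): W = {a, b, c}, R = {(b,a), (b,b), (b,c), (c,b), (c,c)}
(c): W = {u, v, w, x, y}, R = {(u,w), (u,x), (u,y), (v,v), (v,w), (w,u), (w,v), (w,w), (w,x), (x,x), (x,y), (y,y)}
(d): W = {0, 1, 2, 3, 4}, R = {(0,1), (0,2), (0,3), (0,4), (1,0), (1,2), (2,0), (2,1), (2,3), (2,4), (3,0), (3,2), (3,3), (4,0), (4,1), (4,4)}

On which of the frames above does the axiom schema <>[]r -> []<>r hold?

The schema corresponds to convergence: forall x forall y forall z (Rxy & Rxz -> exists w (Ryw & Rzw)).
(a): fails — Rvv and Rvu but v and u have no common successor.
(b): fails — Rbc and Rba but c and a have no common successor.
(c): fails — Ruw and Ruy but w and y have no common successor.
(d): ✓.
Valid on: (d).

(d)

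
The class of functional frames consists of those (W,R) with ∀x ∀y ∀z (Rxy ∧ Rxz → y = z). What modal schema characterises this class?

◇s → □s

The condition is partial functionality. The CD schema ◇s → □s defines it.
Suppose ◇s→□s is valid. Take Rxy, Rxz and set V(s)={y}. Then ◇s at x, so □s at x, so s at z, i.e. z=y.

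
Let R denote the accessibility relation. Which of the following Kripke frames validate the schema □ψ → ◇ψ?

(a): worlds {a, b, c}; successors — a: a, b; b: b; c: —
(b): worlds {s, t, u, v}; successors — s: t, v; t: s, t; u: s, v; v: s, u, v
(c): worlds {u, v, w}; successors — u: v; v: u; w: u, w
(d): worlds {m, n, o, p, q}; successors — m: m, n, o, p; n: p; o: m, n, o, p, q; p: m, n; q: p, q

(b), (c), (d)

This is the axiom for seriality; its first-order frame correspondent is ∀x ∃y Rxy.
(a): fails — world c has no successor.
(b): ✓.
(c): ✓.
(d): ✓.
Valid on: (b), (c), (d).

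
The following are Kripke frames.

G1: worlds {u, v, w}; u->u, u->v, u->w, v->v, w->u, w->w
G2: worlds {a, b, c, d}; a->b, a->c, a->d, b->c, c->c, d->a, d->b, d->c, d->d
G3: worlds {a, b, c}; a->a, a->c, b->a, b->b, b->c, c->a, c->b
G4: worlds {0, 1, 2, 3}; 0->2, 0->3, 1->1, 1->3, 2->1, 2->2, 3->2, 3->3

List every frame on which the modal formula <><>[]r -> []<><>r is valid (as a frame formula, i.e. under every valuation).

This is the axiom for a generalized confluence (Geach) condition; its first-order frame correspondent is forall x forall y forall z ((x R^2 y & xRz) -> exists w (yRw & z R^2 w)).
G1: fails — uR²w, uRv but no t with wRt and vR²t.
G2: holds.
G3: holds.
G4: holds.
Valid on: G2, G3, G4.

G2, G3, G4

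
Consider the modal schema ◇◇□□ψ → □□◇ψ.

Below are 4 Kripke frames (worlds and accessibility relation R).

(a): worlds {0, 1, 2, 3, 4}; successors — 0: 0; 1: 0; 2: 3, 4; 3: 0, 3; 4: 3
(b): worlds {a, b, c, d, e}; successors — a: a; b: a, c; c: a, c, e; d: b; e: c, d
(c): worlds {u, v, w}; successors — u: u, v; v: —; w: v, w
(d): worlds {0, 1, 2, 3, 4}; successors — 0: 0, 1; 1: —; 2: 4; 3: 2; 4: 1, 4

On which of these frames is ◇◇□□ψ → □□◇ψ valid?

This is the axiom for a generalized confluence (Geach) condition; its first-order frame correspondent is ∀x ∀y ∀z ((xR²y ∧ xR²z) → ∃w (yR²w ∧ zRw)).
(a): condition met.
(b): fails — bR²a, bR²e but no w with aR²w and eRw.
(c): fails — uR²u, uR²v but no t with uR²t and vRt.
(d): fails — 0R²0, 0R²1 but no w with 0R²w and 1Rw.

(a)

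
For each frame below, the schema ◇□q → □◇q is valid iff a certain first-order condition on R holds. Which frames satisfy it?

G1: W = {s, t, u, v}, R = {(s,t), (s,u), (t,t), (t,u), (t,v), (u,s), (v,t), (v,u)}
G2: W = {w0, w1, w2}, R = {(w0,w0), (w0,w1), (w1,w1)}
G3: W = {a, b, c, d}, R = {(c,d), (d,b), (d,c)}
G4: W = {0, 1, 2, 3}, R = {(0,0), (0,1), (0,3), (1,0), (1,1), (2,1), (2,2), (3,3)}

Frame correspondent (Sahlqvist): ∀x ∀y ∀z (Rxy ∧ Rxz → ∃w (Ryw ∧ Rzw)) — i.e. convergence.
G1: fails — Rsu and Rst but u and t have no common successor.
G2: condition met.
G3: fails — Rdb and Rdb but b and b have no common successor.
G4: fails — R01 and R03 but 1 and 3 have no common successor.

G2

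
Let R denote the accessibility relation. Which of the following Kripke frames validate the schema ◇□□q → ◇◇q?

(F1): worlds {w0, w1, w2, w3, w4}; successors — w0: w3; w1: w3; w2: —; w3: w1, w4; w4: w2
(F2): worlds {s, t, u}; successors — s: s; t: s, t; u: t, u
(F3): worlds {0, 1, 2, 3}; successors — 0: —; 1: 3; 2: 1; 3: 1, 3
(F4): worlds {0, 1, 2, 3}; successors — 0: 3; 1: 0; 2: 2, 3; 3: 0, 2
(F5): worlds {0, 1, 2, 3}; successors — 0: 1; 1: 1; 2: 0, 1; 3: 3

(F2), (F3), (F5)

The schema corresponds to a generalized confluence (Geach) condition: ∀x ∀y (xRy → ∃w (yR²w ∧ xR²w)).
(F1): fails — w0Rw3 but no w with w3R²w and w0R²w.
(F2): satisfies the condition.
(F3): satisfies the condition.
(F4): fails — 1R0 but no w with 0R²w and 1R²w.
(F5): satisfies the condition.
Valid on: (F2), (F3), (F5).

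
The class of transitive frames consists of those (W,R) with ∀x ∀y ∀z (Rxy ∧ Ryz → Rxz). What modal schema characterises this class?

A defining formula is □p → □□p (the 4 axiom).

□p → □□p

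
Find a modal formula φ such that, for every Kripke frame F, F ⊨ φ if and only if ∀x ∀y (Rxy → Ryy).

A defining formula is □(□p → p) (the T□ axiom).

□(□p → p)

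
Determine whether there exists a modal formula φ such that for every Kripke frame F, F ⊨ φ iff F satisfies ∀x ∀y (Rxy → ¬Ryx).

If a class were modally definable it would be closed under surjective bounded morphisms (Goldblatt–Thomason).
The 3-cycle (worlds w0,w1,w2 with w0→w1→w2→w0) is asymmetric. Mapping every world to a single reflexive point • is a surjective bounded morphism, and the reflexive point is not asymmetric (R•• but asymmetry requires ¬R••).
Hence asymmetry is not modally definable.

No — not modally definable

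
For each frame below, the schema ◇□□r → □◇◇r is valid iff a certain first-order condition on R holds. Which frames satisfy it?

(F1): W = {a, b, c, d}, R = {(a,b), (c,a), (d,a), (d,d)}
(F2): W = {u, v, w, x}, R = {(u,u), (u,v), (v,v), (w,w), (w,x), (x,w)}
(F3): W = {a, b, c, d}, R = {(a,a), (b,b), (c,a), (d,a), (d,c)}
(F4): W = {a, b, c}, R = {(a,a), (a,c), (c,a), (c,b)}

This is the axiom for a generalized confluence (Geach) condition; its first-order frame correspondent is ∀x ∀y ∀z ((xRy ∧ xRz) → ∃w (yR²w ∧ zR²w)).
(F1): fails — aRb, aRb but no w with bR²w and bR²w.
(F2): satisfies the condition.
(F3): satisfies the condition.
(F4): fails — cRa, cRb but no w with aR²w and bR²w.

(F2), (F3)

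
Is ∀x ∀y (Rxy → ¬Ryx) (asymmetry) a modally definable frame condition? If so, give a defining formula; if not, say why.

Not modally definable

Any modally definable frame class is closed under surjective bounded morphisms.
The 3-cycle (worlds w0,w1,w2 with w0→w1→w2→w0) is asymmetric. Mapping every world to a single reflexive point • is a surjective bounded morphism, and the reflexive point is not asymmetric (R•• but asymmetry requires ¬R••).
So no modal formula (or set of formulas) defines exactly the asymmetric frames.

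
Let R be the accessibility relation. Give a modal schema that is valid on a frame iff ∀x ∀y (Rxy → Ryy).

□(□r → r)

A defining formula is □(□r → r) (the T□ axiom).
Suppose □(□r→r) is valid. Take Rxy and set V(r)={w : Ryw}. Then at y, □r holds; since □(□r→r) at x, □r→r at y, so r at y, i.e. Ryy.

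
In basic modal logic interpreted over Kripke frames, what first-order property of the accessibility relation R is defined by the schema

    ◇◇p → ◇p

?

This is frame-equivalent to □p → □□p (substitute ¬p for p and contrapose).
Suppose □p→□□p is valid. Take Rxy, Ryz and set V(p)={w : Rxw}. Then □p at x, so □□p at x, so □p at y, so p at z, i.e. Rxz.
Conversely, any frame satisfying ∀x ∀y ∀z (Rxy ∧ Ryz → Rxz) validates the schema.
Frame condition: ∀x ∀y ∀z (Rxy ∧ Ryz → Rxz).

Transitivity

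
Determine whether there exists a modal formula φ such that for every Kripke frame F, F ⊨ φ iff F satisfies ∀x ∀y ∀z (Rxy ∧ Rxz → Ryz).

Yes — defined by ◇r → □◇r

This is a Sahlqvist condition; the 5 axiom ◇r → □◇r defines it.
Suppose ◇r→□◇r is valid. Take Rxy, Rxz and set V(r)={y}. Then ◇r at x, so □◇r at x, so ◇r at z, so some w with Rzw has r; w=y, i.e. Rzy. By symmetry of the argument, Ryz.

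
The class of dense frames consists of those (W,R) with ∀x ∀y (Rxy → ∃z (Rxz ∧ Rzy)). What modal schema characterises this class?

□□q → □q

The condition is density. The C4 schema □□q → □q defines it.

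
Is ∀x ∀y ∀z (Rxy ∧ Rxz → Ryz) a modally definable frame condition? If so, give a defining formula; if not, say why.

Yes: it is the Euclidean property, defined by the 5 schema ◇p → □◇p.
Suppose ◇p→□◇p is valid. Take Rxy, Rxz and set V(p)={y}. Then ◇p at x, so □◇p at x, so ◇p at z, so some w with Rzw has p; w=y, i.e. Rzy. By symmetry of the argument, Ryz.

Yes — defined by ◇p → □◇p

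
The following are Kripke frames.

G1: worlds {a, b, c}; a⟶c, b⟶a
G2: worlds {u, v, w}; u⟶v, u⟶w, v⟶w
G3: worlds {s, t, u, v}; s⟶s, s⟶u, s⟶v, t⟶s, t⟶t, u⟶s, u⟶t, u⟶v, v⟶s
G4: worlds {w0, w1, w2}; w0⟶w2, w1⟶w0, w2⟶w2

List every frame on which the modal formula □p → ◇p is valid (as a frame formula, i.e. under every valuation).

G3, G4

The schema corresponds to seriality: ∀x ∃y Rxy.
G1: fails — world c has no successor.
G2: fails — world w has no successor.
G3: condition met.
G4: condition met.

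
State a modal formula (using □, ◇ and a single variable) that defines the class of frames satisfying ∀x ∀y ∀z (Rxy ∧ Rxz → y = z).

◇s → □s

A defining formula is ◇s → □s (the CD axiom).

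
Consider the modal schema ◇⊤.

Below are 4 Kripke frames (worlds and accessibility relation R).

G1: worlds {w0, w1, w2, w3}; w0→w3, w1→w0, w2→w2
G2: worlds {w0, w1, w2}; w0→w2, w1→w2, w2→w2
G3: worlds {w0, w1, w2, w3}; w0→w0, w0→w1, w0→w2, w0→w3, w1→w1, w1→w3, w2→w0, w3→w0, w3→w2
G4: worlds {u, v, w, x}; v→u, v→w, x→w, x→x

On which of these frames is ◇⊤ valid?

G2, G3

The schema corresponds to seriality: ∀x ∃y Rxy.
G1: fails — world w3 has no successor.
G2: holds.
G3: holds.
G4: fails — world u has no successor.
Valid on: G2, G3.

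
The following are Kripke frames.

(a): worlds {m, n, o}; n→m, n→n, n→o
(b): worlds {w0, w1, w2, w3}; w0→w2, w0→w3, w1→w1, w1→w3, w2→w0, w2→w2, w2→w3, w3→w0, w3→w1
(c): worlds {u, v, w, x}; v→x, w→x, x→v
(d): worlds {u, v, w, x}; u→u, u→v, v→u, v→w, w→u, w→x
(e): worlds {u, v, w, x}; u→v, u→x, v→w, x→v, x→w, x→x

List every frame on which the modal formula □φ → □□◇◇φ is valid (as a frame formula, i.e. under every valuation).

The schema corresponds to a generalized confluence (Geach) condition: ∀x ∀z (xR²z → ∃w (xRw ∧ zR²w)).
(a): fails — nR²m but no w with nRw and mR²w.
(b): holds.
(c): fails — vR²v but no t with vRt and vR²t.
(d): fails — vR²x but no t with vRt and xR²t.
(e): fails — uR²v but no t with uRt and vR²t.
Valid on: (b).

(b)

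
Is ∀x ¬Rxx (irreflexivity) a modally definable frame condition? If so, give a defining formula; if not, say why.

Any modally definable frame class is closed under surjective bounded morphisms.
The 3-cycle (worlds 0,1,2 with 0→1→2→0) is irreflexive, and the map sending every world to a single reflexive point • is a surjective bounded morphism (forth: every edge maps to (•,•); back: every world has a successor). So any modal formula valid on the 3-cycle is also valid on the reflexive point, which is not irreflexive.
So the class is not modally definable.

No — not modally definable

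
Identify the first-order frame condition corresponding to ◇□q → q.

Symmetry

Equivalently (dual form): q → □◇q.
Suppose q→□◇q is valid. Take Rxy and set V(q)={x}. Then q at x, so □◇q at x, so ◇q at y, so some z with Ryz has q; z=x, i.e. Ryx.
Conversely, any frame satisfying ∀x ∀y (Rxy → Ryx) validates the schema.
Frame condition: ∀x ∀y (Rxy → Ryx).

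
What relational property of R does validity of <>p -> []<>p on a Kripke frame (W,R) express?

Suppose ◇p→□◇p is valid. Take Rxy, Rxz and set V(p)={y}. Then ◇p at x, so □◇p at x, so ◇p at z, so some w with Rzw has p; w=y, i.e. Rzy. By symmetry of the argument, Ryz.
Conversely, on a frame with the Euclidean property the schema holds at every world under every valuation.
Frame condition: forall x forall y forall z (Rxy & Rxz -> Ryz).

The Euclidean property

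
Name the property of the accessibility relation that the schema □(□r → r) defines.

Shift-reflexivity

Suppose □(□r→r) is valid. Take Rxy and set V(r)={w : Ryw}. Then at y, □r holds; since □(□r→r) at x, □r→r at y, so r at y, i.e. Ryy.
Conversely, on a frame with shift-reflexivity the schema holds at every world under every valuation.
Frame condition: ∀x ∀y (Rxy → Ryy).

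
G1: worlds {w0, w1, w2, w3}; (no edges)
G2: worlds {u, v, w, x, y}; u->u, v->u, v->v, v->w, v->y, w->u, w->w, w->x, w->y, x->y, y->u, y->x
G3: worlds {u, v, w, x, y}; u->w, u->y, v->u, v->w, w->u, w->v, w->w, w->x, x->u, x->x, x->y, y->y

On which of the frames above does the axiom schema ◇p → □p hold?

This is the axiom for partial functionality; its first-order frame correspondent is ∀x ∀y ∀z (Rxy ∧ Rxz → y = z).
G1: holds.
G2: fails — v sees both u and v.
G3: fails — u sees both w and y.

G1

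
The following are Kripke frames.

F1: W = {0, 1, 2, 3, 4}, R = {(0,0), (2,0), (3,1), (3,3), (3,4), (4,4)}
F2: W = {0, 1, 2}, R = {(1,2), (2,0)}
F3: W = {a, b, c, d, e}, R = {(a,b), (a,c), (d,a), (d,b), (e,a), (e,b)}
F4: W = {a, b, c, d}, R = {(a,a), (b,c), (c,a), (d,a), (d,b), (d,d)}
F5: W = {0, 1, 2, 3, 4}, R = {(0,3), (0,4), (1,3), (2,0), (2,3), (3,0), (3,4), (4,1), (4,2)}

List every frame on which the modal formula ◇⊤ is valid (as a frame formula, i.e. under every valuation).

This is the axiom for seriality; its first-order frame correspondent is ∀x ∃y Rxy.
F1: fails — world 1 has no successor.
F2: fails — world 0 has no successor.
F3: fails — world b has no successor.
F4: satisfies the condition.
F5: satisfies the condition.
Valid on: F4, F5.

F4, F5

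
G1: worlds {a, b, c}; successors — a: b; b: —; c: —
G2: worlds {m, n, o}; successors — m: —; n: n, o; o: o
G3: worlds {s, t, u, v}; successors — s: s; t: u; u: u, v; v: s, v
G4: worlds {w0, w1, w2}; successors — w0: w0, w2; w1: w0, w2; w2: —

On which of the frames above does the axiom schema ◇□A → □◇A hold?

The schema corresponds to convergence: ∀x ∀y ∀z (Rxy ∧ Rxz → ∃w (Ryw ∧ Rzw)).
G1: fails — Rab and Rab but b and b have no common successor.
G2: ✓.
G3: ✓.
G4: fails — Rw0w2 and Rw0w2 but w2 and w2 have no common successor.

G2, G3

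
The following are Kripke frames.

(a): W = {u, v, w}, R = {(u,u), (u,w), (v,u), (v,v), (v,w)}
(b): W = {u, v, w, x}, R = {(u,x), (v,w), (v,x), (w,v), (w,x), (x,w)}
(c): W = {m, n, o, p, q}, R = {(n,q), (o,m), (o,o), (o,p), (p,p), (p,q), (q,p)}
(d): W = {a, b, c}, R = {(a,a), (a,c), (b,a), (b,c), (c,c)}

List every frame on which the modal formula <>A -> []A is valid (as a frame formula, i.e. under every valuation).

none

This is the axiom for partial functionality; its first-order frame correspondent is forall x forall y forall z (Rxy & Rxz -> y = z).
(a): fails — u sees both u and w.
(b): fails — v sees both w and x.
(c): fails — o sees both m and o.
(d): fails — a sees both a and c.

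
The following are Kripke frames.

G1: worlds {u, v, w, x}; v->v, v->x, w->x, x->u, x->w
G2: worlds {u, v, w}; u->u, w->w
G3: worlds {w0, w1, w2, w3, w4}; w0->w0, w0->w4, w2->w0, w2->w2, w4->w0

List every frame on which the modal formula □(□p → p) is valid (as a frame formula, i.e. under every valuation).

The schema corresponds to shift-reflexivity: ∀x ∀y (Rxy → Ryy).
G1: fails — Rxw but not Rww.
G2: holds.
G3: fails — Rw0w4 but not Rw4w4.

G2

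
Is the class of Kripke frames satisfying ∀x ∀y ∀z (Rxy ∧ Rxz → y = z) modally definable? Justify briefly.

This is a Sahlqvist condition; the CD axiom ◇r → □r defines it.
Suppose ◇r→□r is valid. Take Rxy, Rxz and set V(r)={y}. Then ◇r at x, so □r at x, so r at z, i.e. z=y.

Yes — defined by ◇r → □r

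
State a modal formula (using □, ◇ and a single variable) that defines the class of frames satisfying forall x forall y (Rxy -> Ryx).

This is symmetry; the standard corresponding axiom is B: ψ → □◇ψ.
Suppose ψ→□◇ψ is valid. Take Rxy and set V(ψ)={x}. Then ψ at x, so □◇ψ at x, so ◇ψ at y, so some z with Ryz has ψ; z=x, i.e. Ryx.

ψ → □◇ψ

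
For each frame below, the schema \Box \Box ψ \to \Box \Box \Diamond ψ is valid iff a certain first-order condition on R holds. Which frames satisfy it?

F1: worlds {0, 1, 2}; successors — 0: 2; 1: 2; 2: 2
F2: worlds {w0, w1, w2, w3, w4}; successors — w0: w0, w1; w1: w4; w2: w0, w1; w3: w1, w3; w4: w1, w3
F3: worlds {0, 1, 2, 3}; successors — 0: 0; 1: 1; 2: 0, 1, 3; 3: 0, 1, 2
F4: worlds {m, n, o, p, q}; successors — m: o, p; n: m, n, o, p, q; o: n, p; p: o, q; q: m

F1, F3

Frame correspondent (Sahlqvist): \forall x \forall z (x R^2 z \to \exists w (x R^2 w \wedge zRw)) — i.e. a generalized confluence (Geach) condition.
F1: holds.
F2: fails — w1R²w1 but no w with w1R²w and w1Rw.
F3: holds.
F4: fails — mR²q but no w with mR²w and qRw.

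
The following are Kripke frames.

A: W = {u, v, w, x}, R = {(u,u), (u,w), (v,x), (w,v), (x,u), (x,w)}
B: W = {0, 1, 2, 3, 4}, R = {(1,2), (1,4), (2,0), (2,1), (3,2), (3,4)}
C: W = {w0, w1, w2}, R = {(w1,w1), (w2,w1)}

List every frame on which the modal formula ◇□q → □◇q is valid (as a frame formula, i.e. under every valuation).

C

The schema corresponds to convergence: ∀x ∀y ∀z (Rxy ∧ Rxz → ∃w (Ryw ∧ Rzw)).
A: fails — Ruw and Ruu but w and u have no common successor.
B: fails — R12 and R14 but 2 and 4 have no common successor.
C: holds.
Valid on: C.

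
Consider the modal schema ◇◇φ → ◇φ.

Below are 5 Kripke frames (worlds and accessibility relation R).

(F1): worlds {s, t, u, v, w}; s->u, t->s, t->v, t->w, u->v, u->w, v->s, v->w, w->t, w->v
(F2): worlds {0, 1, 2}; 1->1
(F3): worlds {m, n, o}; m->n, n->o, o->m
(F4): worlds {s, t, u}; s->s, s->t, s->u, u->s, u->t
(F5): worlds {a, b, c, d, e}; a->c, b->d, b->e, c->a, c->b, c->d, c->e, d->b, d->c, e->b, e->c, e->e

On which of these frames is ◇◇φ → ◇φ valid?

(F2)

This is the axiom for a generalized confluence (Geach) condition; its first-order frame correspondent is ∀x ∀y (xR²y → ∃w (y = w ∧ xRw)).
(F1): fails — sR²v but no w* with v=w* and sRw*.
(F2): condition met.
(F3): fails — mR²o but no w with o=w and mRw.
(F4): fails — uR²u but no w with u=w and uRw.
(F5): fails — aR²a but no w with a=w and aRw.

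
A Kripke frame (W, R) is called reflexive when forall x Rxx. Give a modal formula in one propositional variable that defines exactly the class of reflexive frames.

□p → p

A defining formula is □p → p (the T axiom).
Suppose □p→p is valid. At any x set V(p)={w : Rxw}. Then □p holds at x, so p holds at x, i.e. Rxx.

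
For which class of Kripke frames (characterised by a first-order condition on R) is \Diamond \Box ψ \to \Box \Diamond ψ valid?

This is the .2 axiom.
Its frame correspondent is convergence — \forall x \forall y \forall z (Rxy \wedge Rxz \to \exists w (Ryw \wedge Rzw)).

Convergence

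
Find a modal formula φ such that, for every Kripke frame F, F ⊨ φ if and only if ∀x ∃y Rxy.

□r → ◇r

The condition is seriality. The D schema □r → ◇r defines it.
Suppose □r→◇r is valid. At any x set V(r)=W. Then □r at x, so ◇r at x, so x has a successor.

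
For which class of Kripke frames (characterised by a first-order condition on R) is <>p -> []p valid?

Suppose ◇p→□p is valid. Take Rxy, Rxz and set V(p)={y}. Then ◇p at x, so □p at x, so p at z, i.e. z=y.

partial functionality: forall x forall y forall z (Rxy & Rxz -> y = z)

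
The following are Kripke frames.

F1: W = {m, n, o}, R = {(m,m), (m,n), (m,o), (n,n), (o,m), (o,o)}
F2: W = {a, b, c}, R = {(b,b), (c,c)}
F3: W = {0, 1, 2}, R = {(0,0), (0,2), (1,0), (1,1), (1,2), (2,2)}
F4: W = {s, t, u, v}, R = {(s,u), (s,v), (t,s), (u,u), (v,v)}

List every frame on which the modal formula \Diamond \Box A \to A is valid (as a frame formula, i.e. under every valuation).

This is the axiom for symmetry; its first-order frame correspondent is \forall x \forall y (Rxy \to Ryx).
F1: fails — Rmn but not Rnm.
F2: condition met.
F3: fails — R10 but not R01.
F4: fails — Rts but not Rst.
Valid on: F2.

F2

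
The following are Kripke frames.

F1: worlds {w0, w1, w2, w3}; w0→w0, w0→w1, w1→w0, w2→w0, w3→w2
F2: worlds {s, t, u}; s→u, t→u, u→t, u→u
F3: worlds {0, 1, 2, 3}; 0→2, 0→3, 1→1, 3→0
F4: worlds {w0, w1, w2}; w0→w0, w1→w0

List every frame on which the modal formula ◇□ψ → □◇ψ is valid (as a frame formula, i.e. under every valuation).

F1, F2, F4

This is the axiom for convergence; its first-order frame correspondent is ∀x ∀y ∀z (Rxy ∧ Rxz → ∃w (Ryw ∧ Rzw)).
F1: ✓.
F2: ✓.
F3: fails — R03 and R02 but 3 and 2 have no common successor.
F4: ✓.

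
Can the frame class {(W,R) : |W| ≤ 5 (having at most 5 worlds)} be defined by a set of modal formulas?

No — not modally definable

Modal frame validity is preserved under disjoint unions.
Any modal formula valid on each of 6 disjoint one-world frames is valid on their disjoint union (validity is preserved under disjoint unions). Each one-world frame has |W|=1≤5, but the union has |W|=6.
So no modal formula (or set of formulas) defines exactly the |W|≤5 frames.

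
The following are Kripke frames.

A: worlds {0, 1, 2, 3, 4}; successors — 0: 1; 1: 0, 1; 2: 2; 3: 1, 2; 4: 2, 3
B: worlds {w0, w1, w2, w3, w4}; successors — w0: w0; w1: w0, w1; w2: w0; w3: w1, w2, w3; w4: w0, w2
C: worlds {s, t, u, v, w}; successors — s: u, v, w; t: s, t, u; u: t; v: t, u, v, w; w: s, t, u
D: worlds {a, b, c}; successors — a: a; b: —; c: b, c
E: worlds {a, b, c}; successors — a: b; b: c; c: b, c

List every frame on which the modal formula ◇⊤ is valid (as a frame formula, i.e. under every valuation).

A, B, C, E

The schema corresponds to seriality: ∀x ∃y Rxy.
A: satisfies the condition.
B: satisfies the condition.
C: satisfies the condition.
D: fails — world b has no successor.
E: satisfies the condition.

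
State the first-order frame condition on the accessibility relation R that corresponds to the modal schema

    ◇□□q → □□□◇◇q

∀x ∀y ∀z ((xRy ∧ xR³z) → ∃w (yR²w ∧ zR²w))

This is a Sahlqvist (Geach-type) schema ◇^1□^2q → □^3◇^2q.
First-order correspondent: ∀x ∀y ∀z ((xRy ∧ xR³z) → ∃w (yR²w ∧ zR²w)).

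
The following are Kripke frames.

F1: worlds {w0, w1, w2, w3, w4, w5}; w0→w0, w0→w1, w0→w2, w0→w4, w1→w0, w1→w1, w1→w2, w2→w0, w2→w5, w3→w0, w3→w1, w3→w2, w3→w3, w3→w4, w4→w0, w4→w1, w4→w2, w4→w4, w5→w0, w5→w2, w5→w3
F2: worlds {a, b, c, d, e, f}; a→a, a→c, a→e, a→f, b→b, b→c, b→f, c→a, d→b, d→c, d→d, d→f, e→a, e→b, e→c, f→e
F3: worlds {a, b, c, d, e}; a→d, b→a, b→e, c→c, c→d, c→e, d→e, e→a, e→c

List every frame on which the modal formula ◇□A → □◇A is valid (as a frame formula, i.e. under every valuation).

The schema corresponds to convergence: ∀x ∀y ∀z (Rxy ∧ Rxz → ∃w (Ryw ∧ Rzw)).
F1: holds.
F2: fails — Rae and Raf but e and f have no common successor.
F3: fails — Rba and Rbe but a and e have no common successor.
Valid on: F1.

F1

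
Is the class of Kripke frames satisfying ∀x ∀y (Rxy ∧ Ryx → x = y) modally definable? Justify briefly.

Not definable by any modal formula

Modal frame validity is preserved under surjective bounded morphisms.
The 6-cycle (worlds w0,w1,w2,w3,w4,w5 with w0→w1→w2→w3→w4→w5→w0) is antisymmetric. Sending even-indexed worlds to a and odd-indexed worlds to b is a surjective bounded morphism onto the two-world frame with a↔b, which is not antisymmetric.
So the class is not modally definable.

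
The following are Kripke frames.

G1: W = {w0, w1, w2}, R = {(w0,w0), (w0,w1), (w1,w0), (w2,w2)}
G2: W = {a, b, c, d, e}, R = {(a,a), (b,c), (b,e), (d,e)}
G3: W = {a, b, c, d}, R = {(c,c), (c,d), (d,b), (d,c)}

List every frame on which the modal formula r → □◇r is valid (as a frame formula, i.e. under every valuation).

G1

The schema corresponds to symmetry: ∀x ∀y (Rxy → Ryx).
G1: ✓.
G2: fails — Rde but not Red.
G3: fails — Rdb but not Rbd.
Valid on: G1.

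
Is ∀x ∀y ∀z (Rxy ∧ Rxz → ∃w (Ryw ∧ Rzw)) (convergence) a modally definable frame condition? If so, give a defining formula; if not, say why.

Yes, by ◇□q → □◇q

Yes: it is convergence, defined by the .2 schema ◇□q → □◇q.
Suppose ◇□q→□◇q is valid. Take Rxy, Rxz and set V(q)={w : Ryw}. Then □q at y so ◇□q at x, so □◇q at x, so ◇q at z, giving w with Rzw and Ryw.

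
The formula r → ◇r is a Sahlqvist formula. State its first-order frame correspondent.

Replacing r by ¬r and contraposing gives the equivalent schema □r → r.
Suppose □r→r is valid. At any x set V(r)={w : Rxw}. Then □r holds at x, so r holds at x, i.e. Rxx.
Conversely, any frame satisfying ∀x Rxx validates the schema.
So the correspondent is reflexivity.

reflexivity: ∀x Rxx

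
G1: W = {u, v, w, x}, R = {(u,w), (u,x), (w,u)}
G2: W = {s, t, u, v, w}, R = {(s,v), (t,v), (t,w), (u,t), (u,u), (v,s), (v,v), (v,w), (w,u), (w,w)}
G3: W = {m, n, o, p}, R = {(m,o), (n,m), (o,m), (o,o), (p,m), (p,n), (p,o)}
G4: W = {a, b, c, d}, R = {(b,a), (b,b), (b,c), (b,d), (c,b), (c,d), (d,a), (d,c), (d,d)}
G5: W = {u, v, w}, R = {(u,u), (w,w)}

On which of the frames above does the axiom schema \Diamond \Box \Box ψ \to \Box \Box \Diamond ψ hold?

This is the axiom for a generalized confluence (Geach) condition; its first-order frame correspondent is \forall x \forall y \forall z ((xRy \wedge x R^2 z) \to \exists w (y R^2 w \wedge zRw)).
G1: fails — uRx, uR²u but no t with xR²t and uRt.
G2: fails — tRw, tR²s but no w* with wR²w* and sRw*.
G3: ✓.
G4: fails — bRa, bR²a but no w with aR²w and aRw.
G5: ✓.

G3, G5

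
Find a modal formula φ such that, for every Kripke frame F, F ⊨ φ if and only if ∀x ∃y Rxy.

□s → ◇s

This is seriality; the standard corresponding axiom is D: □s → ◇s.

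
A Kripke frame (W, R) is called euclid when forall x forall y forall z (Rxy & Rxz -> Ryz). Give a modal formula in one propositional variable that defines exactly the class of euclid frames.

This is the Euclidean property; the standard corresponding axiom is 5: ◇q → □◇q.

◇q → □◇q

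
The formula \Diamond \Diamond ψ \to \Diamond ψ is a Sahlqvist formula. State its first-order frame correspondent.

This is a form of the 4 axiom.
It corresponds to transitivity: \forall x \forall y \forall z (Rxy \wedge Ryz \to Rxz).

transitivity: \forall x \forall y \forall z (Rxy \wedge Ryz \to Rxz)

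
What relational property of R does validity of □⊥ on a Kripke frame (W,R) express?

emptiness of R

□⊥ is valid iff no world has any successor (otherwise □⊥ fails at any world with one).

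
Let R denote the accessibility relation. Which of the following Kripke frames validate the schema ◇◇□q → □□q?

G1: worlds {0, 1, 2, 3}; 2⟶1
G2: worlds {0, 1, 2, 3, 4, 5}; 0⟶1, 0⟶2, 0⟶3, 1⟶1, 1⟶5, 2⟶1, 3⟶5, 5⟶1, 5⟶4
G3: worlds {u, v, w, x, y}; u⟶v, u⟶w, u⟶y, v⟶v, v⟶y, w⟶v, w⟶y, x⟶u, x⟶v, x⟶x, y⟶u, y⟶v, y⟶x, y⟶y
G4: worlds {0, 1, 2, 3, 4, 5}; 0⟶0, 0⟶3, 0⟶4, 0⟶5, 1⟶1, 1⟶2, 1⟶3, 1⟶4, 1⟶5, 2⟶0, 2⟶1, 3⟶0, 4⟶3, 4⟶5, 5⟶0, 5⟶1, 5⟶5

The schema corresponds to a generalized confluence (Geach) condition: ∀x ∀y ∀z ((xR²y ∧ xR²z) → ∃w (yRw ∧ z = w)).
G1: condition met.
G2: fails — 0R²5, 0R²5 but no w with 5Rw and 5=w.
G3: fails — uR²u, uR²u but no t with uRt and u=t.
G4: fails — 0R²0, 0R²1 but no w with 0Rw and 1=w.
Valid on: G1.

G1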